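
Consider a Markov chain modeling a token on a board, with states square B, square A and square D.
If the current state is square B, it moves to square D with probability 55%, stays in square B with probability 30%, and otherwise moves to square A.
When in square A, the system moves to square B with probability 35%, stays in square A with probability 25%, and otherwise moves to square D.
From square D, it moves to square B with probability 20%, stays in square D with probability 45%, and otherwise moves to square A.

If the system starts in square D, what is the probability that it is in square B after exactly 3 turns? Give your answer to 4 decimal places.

Propagate the distribution vector 3 turns from square D.
After 0 turns: (0.0000, 0.0000, 1.0000)
After 1 turn: (0.2000, 0.3500, 0.4500)
After 2 turns: (0.2725, 0.2750, 0.4525)
After 3 turns: (0.2685, 0.2680, 0.4635)
P(in square B after 3 turns) = 0.2685

0.2685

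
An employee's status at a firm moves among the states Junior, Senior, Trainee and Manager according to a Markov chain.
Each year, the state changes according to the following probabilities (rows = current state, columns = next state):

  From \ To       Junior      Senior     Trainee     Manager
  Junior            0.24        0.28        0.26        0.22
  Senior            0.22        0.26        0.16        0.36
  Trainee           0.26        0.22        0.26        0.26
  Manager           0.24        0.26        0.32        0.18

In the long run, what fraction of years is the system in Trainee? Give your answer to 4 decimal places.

Let the stationary distribution be π with π = πP and π_1 + π_2 + π_3 + π_4 = 1.
π_1 = 0.24·π_1 + 0.22·π_2 + 0.26·π_3 + 0.24·π_4
π_2 = 0.28·π_1 + 0.26·π_2 + 0.22·π_3 + 0.26·π_4
π_3 = 0.26·π_1 + 0.16·π_2 + 0.26·π_3 + 0.32·π_4
Solving with the normalization constraint gives π = (0.2399, 0.2548, 0.2498, 0.2554).
So the stationary probability of Trainee is 0.2498.

0.2498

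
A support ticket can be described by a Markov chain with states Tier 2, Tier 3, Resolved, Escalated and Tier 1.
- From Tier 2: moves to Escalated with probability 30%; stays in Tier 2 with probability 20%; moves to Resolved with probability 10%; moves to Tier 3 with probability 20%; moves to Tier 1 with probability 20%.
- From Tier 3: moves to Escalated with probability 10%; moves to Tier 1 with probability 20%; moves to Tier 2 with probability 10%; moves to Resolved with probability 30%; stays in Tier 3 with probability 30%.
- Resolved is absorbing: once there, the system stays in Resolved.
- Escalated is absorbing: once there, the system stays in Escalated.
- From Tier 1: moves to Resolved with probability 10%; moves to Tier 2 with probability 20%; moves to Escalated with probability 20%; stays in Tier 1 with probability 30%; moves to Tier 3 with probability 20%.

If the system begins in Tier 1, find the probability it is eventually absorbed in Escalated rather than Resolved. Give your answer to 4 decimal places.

Let h(s) be the probability of absorption at Escalated starting from transient state s. Then h(Escalated) = 1 and h(Resolved) = 0. By first-step analysis:
h(Tier 2) = 0.2·h(Tier 2) + 0.2·h(Tier 3) + 0.1·0 + 0.3·1 + 0.2·h(Tier 1)
h(Tier 3) = 0.1·h(Tier 2) + 0.3·h(Tier 3) + 0.3·0 + 0.1·1 + 0.2·h(Tier 1)
h(Tier 1) = 0.2·h(Tier 2) + 0.2·h(Tier 3) + 0.1·0 + 0.2·1 + 0.3·h(Tier 1)
Solving: h(Tier 2) = 0.6176, h(Tier 3) = 0.3954, h(Tier 1) = 0.5752.
Starting from Tier 1, the probability is 0.5752.

0.5752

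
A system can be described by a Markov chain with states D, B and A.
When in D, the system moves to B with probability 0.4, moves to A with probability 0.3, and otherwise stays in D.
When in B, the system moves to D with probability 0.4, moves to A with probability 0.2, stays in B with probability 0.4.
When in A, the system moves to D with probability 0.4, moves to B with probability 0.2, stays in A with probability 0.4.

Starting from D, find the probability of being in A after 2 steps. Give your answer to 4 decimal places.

Sum over the intermediate state after 1 step:
P = P(D→D)·P(D→A) + P(D→B)·P(B→A) + P(D→A)·P(A→A)
  = 0.3×0.3 + 0.4×0.2 + 0.3×0.4
  = 0.0900 + 0.0800 + 0.1200 = 0.2900

0.2900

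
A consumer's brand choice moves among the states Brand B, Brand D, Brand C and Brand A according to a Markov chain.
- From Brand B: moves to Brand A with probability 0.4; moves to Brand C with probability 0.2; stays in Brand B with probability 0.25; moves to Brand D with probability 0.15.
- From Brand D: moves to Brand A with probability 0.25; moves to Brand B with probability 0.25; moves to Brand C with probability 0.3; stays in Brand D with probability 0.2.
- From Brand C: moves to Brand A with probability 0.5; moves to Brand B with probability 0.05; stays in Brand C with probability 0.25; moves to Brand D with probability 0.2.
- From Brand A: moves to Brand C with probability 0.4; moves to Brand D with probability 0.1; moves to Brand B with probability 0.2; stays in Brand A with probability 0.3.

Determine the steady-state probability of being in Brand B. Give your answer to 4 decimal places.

0.1705

Let the stationary distribution be π with π = πP and π_1 + π_2 + π_3 + π_4 = 1.
π_1 = 0.25·π_1 + 0.25·π_2 + 0.05·π_3 + 0.2·π_4
π_2 = 0.15·π_1 + 0.2·π_2 + 0.2·π_3 + 0.1·π_4
π_3 = 0.2·π_1 + 0.3·π_2 + 0.25·π_3 + 0.4·π_4
Solving with the normalization constraint gives π = (0.1705, 0.1544, 0.3047, 0.3703).
So the stationary probability of Brand B is 0.1705.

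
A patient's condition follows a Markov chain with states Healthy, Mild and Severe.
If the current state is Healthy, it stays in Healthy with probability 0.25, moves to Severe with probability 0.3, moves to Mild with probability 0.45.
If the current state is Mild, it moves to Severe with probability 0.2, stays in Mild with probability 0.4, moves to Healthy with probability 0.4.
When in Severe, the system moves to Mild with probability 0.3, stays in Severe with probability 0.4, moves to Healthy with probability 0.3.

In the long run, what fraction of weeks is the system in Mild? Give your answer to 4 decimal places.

0.3871

Let the stationary distribution be π with π = πP and π_1 + π_2 + π_3 = 1.
π_1 = 0.25·π_1 + 0.4·π_2 + 0.3·π_3
π_2 = 0.45·π_1 + 0.4·π_2 + 0.3·π_3
Solving with the normalization constraint gives π = (0.3226, 0.3871, 0.2903).
So the stationary probability of Mild is 0.3871.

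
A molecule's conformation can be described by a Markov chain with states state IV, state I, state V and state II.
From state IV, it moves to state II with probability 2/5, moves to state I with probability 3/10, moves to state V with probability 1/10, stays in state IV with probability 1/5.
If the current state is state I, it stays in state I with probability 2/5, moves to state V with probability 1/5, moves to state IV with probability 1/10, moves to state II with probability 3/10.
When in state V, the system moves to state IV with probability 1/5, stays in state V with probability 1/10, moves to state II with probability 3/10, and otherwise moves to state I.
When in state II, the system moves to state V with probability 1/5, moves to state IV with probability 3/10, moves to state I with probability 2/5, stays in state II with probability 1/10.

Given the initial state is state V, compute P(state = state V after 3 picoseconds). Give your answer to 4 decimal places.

0.1640

Propagate the distribution vector 3 picoseconds from state V.
After 0 picoseconds: (0.0000, 0.0000, 1.0000, 0.0000)
After 1 picosecond: (0.2000, 0.4000, 0.1000, 0.3000)
After 2 picoseconds: (0.1900, 0.3800, 0.1700, 0.2600)
After 3 picoseconds: (0.1880, 0.3810, 0.1640, 0.2670)
P(in state V after 3 picoseconds) = 0.1640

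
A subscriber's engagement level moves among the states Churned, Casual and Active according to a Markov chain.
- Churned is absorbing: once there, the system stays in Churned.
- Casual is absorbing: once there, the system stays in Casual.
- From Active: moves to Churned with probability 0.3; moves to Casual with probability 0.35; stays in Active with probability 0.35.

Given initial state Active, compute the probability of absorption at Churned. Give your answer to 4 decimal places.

0.4615

Let h(s) be the probability of absorption at Churned starting from transient state s. Then h(Churned) = 1 and h(Casual) = 0. By first-step analysis:
h(Active) = 0.3·1 + 0.35·0 + 0.35·h(Active)
Solving: h(Active) = 0.4615.
Starting from Active, the probability is 0.4615.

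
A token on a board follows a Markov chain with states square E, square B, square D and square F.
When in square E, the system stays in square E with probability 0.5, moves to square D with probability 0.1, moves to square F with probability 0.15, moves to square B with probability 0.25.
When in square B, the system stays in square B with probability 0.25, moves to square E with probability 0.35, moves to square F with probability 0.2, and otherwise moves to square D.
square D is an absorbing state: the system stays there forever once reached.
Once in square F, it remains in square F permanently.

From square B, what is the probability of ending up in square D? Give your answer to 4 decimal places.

Let h(s) be the probability of absorption at square D starting from transient state s. Then h(square D) = 1 and h(square F) = 0. By first-step analysis:
h(square E) = 0.5·h(square E) + 0.25·h(square B) + 0.1·1 + 0.15·0
h(square B) = 0.35·h(square E) + 0.25·h(square B) + 0.2·1 + 0.2·0
Solving: h(square E) = 0.4348, h(square B) = 0.4696.
Starting from square B, the probability is 0.4696.

0.4696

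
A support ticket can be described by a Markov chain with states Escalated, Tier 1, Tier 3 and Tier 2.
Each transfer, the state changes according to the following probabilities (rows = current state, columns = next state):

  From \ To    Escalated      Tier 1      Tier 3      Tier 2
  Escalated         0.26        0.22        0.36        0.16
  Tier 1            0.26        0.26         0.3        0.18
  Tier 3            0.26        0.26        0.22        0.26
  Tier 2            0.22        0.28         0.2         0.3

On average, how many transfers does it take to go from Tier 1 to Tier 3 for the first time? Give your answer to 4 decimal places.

Let t(s) be the expected number of transfers to first reach Tier 3 from state s, with t(Tier 3) = 0. Conditioning on the first transfer:
t(Escalated) = 1 + 0.26·t(Escalated) + 0.22·t(Tier 1) + 0.16·t(Tier 2)
t(Tier 1) = 1 + 0.26·t(Escalated) + 0.26·t(Tier 1) + 0.18·t(Tier 2)
t(Tier 2) = 1 + 0.22·t(Escalated) + 0.28·t(Tier 1) + 0.3·t(Tier 2)
Solving: t(Escalated) = 3.1759, t(Tier 1) = 3.3871, t(Tier 2) = 3.7816.
Expected transfers from Tier 1 to Tier 3: 3.3871.

3.3871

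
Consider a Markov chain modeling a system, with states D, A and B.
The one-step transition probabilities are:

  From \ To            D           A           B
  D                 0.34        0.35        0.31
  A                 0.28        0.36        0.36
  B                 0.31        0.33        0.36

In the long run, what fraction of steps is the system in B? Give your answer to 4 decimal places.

Let the stationary distribution be π with π = πP and π_1 + π_2 + π_3 = 1.
π_1 = 0.34·π_1 + 0.28·π_2 + 0.31·π_3
π_2 = 0.35·π_1 + 0.36·π_2 + 0.33·π_3
Solving with the normalization constraint gives π = (0.3089, 0.3466, 0.3446).
So the stationary probability of B is 0.3446.

0.3446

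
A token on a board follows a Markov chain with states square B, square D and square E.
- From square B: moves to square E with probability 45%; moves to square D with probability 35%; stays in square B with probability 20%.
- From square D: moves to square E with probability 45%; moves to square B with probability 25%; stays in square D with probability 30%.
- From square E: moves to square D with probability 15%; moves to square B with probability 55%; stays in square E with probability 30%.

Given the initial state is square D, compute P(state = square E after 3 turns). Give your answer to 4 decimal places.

Propagate the distribution vector 3 turns from square D.
After 0 turns: (0.0000, 1.0000, 0.0000)
After 1 turn: (0.2500, 0.3000, 0.4500)
After 2 turns: (0.3725, 0.2450, 0.3825)
After 3 turns: (0.3461, 0.2613, 0.3926)
P(in square E after 3 turns) = 0.3926

0.3926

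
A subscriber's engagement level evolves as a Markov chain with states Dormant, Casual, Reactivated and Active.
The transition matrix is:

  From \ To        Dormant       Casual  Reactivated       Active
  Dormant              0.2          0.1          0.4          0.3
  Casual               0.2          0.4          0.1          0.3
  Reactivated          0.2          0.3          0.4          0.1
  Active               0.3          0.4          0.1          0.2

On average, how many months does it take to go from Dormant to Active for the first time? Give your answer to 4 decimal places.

4.2697

Let t(s) be the expected number of months to first reach Active from state s, with t(Active) = 0. Conditioning on the first month:
t(Dormant) = 1 + 0.2·t(Dormant) + 0.1·t(Casual) + 0.4·t(Reactivated)
t(Casual) = 1 + 0.2·t(Dormant) + 0.4·t(Casual) + 0.1·t(Reactivated)
t(Reactivated) = 1 + 0.2·t(Dormant) + 0.3·t(Casual) + 0.4·t(Reactivated)
Solving: t(Dormant) = 4.2697, t(Casual) = 3.9326, t(Reactivated) = 5.0562.
Expected months from Dormant to Active: 4.2697.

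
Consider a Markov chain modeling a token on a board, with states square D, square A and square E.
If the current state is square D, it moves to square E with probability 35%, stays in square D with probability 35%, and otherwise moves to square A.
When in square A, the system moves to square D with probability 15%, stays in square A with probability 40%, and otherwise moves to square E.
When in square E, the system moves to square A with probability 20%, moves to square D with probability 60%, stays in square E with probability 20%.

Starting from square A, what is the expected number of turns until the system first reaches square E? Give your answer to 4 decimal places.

Let t(s) be the expected number of turns to first reach square E from state s, with t(square E) = 0. Conditioning on the first turn:
t(square D) = 1 + 0.35·t(square D) + 0.3·t(square A)
t(square A) = 1 + 0.15·t(square D) + 0.4·t(square A)
Solving: t(square D) = 2.6087, t(square A) = 2.3188.
Expected turns from square A to square E: 2.3188.

2.3188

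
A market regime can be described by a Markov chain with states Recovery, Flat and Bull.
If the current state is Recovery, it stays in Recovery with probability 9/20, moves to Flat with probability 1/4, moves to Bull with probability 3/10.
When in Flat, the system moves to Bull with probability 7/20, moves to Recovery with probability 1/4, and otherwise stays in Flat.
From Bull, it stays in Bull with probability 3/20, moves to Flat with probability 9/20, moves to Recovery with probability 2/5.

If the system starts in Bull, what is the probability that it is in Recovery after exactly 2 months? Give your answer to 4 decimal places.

Sum over the intermediate state after 1 month:
P = P(Bull→Recovery)·P(Recovery→Recovery) + P(Bull→Flat)·P(Flat→Recovery) + P(Bull→Bull)·P(Bull→Recovery)
  = 0.4×0.45 + 0.45×0.25 + 0.15×0.4
  = 0.1800 + 0.1125 + 0.0600 = 0.3525

0.3525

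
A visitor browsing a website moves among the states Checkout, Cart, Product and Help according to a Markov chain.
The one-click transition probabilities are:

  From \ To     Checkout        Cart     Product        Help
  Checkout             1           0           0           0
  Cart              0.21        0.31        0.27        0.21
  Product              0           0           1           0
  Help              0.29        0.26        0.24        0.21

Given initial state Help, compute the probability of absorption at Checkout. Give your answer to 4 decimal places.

Let h(s) be the probability of absorption at Checkout starting from transient state s. Then h(Checkout) = 1 and h(Product) = 0. By first-step analysis:
h(Cart) = 0.21·1 + 0.31·h(Cart) + 0.27·0 + 0.21·h(Help)
h(Help) = 0.29·1 + 0.26·h(Cart) + 0.24·0 + 0.21·h(Help)
Solving: h(Cart) = 0.4624, h(Help) = 0.5193.
Starting from Help, the probability is 0.5193.

0.5193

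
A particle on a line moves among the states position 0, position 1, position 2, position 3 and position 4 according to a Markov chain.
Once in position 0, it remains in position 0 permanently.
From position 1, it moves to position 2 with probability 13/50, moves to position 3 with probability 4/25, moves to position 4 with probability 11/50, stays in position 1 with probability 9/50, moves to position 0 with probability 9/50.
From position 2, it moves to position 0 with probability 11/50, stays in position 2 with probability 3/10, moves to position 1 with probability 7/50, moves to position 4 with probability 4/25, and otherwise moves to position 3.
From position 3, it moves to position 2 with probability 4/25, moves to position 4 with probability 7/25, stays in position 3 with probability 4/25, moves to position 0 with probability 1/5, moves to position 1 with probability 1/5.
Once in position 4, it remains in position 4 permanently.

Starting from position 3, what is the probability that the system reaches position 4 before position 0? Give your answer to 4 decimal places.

0.5490

Let h(s) be the probability of absorption at position 4 starting from transient state s. Then h(position 4) = 1 and h(position 0) = 0. By first-step analysis:
h(position 1) = 0.18·0 + 0.18·h(position 1) + 0.26·h(position 2) + 0.16·h(position 3) + 0.22·1
h(position 2) = 0.22·0 + 0.14·h(position 1) + 0.3·h(position 2) + 0.18·h(position 3) + 0.16·1
h(position 3) = 0.2·0 + 0.2·h(position 1) + 0.16·h(position 2) + 0.16·h(position 3) + 0.28·1
Solving: h(position 1) = 0.5260, h(position 2) = 0.4750, h(position 3) = 0.5490.
Starting from position 3, the probability is 0.5490.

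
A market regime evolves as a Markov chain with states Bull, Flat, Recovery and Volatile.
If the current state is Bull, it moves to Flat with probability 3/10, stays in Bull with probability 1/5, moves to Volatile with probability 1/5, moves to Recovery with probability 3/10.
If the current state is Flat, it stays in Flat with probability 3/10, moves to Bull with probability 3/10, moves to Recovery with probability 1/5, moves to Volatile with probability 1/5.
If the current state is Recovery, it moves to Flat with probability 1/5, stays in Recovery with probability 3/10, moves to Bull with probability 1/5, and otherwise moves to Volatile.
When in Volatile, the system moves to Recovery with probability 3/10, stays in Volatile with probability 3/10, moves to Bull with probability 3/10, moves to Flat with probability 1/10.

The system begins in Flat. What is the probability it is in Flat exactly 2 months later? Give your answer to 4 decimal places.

0.2400

Propagate the distribution vector 2 months from Flat.
After 0 months: (0.0000, 1.0000, 0.0000, 0.0000)
After 1 month: (0.3000, 0.3000, 0.2000, 0.2000)
After 2 months: (0.2500, 0.2400, 0.2700, 0.2400)
P(in Flat after 2 months) = 0.2400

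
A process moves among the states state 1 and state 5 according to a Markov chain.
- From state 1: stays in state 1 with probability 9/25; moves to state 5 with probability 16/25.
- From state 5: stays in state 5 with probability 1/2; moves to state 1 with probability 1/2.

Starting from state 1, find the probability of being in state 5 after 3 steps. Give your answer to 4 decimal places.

0.5629

Propagate the distribution vector 3 steps from state 1.
After 0 steps: (1.0000, 0.0000)
After 1 step: (0.3600, 0.6400)
After 2 steps: (0.4496, 0.5504)
After 3 steps: (0.4371, 0.5629)
P(in state 5 after 3 steps) = 0.5629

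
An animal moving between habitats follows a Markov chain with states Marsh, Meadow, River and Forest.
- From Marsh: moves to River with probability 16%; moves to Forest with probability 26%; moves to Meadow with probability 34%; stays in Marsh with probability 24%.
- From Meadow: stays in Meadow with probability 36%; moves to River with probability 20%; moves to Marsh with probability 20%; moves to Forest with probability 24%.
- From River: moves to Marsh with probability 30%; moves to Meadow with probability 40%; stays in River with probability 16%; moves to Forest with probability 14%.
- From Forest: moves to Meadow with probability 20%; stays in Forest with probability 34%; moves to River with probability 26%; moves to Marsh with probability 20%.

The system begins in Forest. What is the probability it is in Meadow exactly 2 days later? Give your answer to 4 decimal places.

0.3120

Propagate the distribution vector 2 days from Forest.
After 0 days: (0.0000, 0.0000, 0.0000, 1.0000)
After 1 day: (0.2000, 0.2000, 0.2600, 0.3400)
After 2 days: (0.2340, 0.3120, 0.2020, 0.2520)
P(in Meadow after 2 days) = 0.3120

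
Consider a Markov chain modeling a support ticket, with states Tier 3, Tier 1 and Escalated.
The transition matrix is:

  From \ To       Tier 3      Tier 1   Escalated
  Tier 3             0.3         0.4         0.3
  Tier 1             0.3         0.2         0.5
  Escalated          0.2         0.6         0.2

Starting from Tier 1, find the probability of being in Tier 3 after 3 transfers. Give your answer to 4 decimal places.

Propagate the distribution vector 3 transfers from Tier 1.
After 0 transfers: (0.0000, 1.0000, 0.0000)
After 1 transfer: (0.3000, 0.2000, 0.5000)
After 2 transfers: (0.2500, 0.4600, 0.2900)
After 3 transfers: (0.2710, 0.3660, 0.3630)
P(in Tier 3 after 3 transfers) = 0.2710

0.2710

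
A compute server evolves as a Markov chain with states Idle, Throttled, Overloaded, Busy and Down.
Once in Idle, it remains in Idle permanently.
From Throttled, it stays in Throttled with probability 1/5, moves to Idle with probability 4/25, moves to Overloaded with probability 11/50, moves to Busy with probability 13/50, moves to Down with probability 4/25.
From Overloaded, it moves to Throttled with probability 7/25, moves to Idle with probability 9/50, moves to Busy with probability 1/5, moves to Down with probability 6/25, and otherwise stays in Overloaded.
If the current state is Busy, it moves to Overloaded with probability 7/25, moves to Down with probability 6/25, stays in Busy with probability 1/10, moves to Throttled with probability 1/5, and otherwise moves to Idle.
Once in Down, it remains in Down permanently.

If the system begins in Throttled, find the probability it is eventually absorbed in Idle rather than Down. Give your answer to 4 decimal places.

Let h(s) be the probability of absorption at Idle starting from transient state s. Then h(Idle) = 1 and h(Down) = 0. By first-step analysis:
h(Throttled) = 0.16·1 + 0.2·h(Throttled) + 0.22·h(Overloaded) + 0.26·h(Busy) + 0.16·0
h(Overloaded) = 0.18·1 + 0.28·h(Throttled) + 0.1·h(Overloaded) + 0.2·h(Busy) + 0.24·0
h(Busy) = 0.18·1 + 0.2·h(Throttled) + 0.28·h(Overloaded) + 0.1·h(Busy) + 0.24·0
Solving: h(Throttled) = 0.4651, h(Overloaded) = 0.4427, h(Busy) = 0.4411.
Starting from Throttled, the probability is 0.4651.

0.4651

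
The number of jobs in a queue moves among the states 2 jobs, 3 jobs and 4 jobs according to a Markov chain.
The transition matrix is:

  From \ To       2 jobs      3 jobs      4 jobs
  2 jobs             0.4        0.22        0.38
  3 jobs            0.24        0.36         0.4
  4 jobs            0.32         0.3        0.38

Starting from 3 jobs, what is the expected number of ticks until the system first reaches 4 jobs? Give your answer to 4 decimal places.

Let t(s) be the expected number of ticks to first reach 4 jobs from state s, with t(4 jobs) = 0. Conditioning on the first tick:
t(2 jobs) = 1 + 0.4·t(2 jobs) + 0.22·t(3 jobs)
t(3 jobs) = 1 + 0.24·t(2 jobs) + 0.36·t(3 jobs)
Solving: t(2 jobs) = 2.5966, t(3 jobs) = 2.5362.
Expected ticks from 3 jobs to 4 jobs: 2.5362.

2.5362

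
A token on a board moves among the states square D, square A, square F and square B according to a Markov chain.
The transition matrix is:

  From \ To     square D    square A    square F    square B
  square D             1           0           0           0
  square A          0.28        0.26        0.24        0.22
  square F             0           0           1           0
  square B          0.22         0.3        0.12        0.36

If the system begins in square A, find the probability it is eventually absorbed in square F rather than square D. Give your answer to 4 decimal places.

0.4416

Let h(s) be the probability of absorption at square F starting from transient state s. Then h(square F) = 1 and h(square D) = 0. By first-step analysis:
h(square A) = 0.28·0 + 0.26·h(square A) + 0.24·1 + 0.22·h(square B)
h(square B) = 0.22·0 + 0.3·h(square A) + 0.12·1 + 0.36·h(square B)
Solving: h(square A) = 0.4416, h(square B) = 0.3945.
Starting from square A, the probability is 0.4416.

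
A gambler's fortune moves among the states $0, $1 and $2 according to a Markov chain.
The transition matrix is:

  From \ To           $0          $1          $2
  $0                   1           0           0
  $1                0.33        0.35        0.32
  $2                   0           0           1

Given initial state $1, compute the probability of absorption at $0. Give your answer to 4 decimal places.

Let h(s) be the probability of absorption at $0 starting from transient state s. Then h($0) = 1 and h($2) = 0. By first-step analysis:
h($1) = 0.33·1 + 0.35·h($1) + 0.32·0
Solving: h($1) = 0.5077.
Starting from $1, the probability is 0.5077.

0.5077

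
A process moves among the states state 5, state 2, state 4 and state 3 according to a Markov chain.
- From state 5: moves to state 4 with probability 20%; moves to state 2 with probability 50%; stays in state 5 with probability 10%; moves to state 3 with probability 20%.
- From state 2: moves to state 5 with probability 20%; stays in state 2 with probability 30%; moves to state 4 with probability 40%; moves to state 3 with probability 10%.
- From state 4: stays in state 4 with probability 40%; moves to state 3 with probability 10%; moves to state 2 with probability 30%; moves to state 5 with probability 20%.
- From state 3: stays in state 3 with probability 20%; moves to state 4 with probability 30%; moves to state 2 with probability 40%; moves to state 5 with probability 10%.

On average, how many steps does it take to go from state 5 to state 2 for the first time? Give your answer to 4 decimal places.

Let t(s) be the expected number of steps to first reach state 2 from state s, with t(state 2) = 0. Conditioning on the first step:
t(state 5) = 1 + 0.1·t(state 5) + 0.2·t(state 4) + 0.2·t(state 3)
t(state 4) = 1 + 0.2·t(state 5) + 0.4·t(state 4) + 0.1·t(state 3)
t(state 3) = 1 + 0.1·t(state 5) + 0.3·t(state 4) + 0.2·t(state 3)
Solving: t(state 5) = 2.3343, t(state 4) = 2.8818, t(state 3) = 2.6225.
Expected steps from state 5 to state 2: 2.3343.

2.3343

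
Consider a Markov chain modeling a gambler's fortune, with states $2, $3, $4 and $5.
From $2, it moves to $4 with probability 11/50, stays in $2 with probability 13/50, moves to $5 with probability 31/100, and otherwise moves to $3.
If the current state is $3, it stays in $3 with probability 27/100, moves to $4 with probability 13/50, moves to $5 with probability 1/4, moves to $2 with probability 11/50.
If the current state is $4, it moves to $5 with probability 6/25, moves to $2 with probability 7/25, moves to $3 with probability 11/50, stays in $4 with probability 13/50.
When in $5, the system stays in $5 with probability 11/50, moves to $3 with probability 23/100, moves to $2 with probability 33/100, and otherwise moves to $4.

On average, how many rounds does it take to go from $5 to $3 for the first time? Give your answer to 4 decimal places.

4.5095

Let t(s) be the expected number of rounds to first reach $3 from state s, with t($3) = 0. Conditioning on the first round:
t($2) = 1 + 0.26·t($2) + 0.22·t($4) + 0.31·t($5)
t($4) = 1 + 0.28·t($2) + 0.26·t($4) + 0.24·t($5)
t($5) = 1 + 0.33·t($2) + 0.22·t($4) + 0.22·t($5)
Solving: t($2) = 4.5938, t($4) = 4.5521, t($5) = 4.5095.
Expected rounds from $5 to $3: 4.5095.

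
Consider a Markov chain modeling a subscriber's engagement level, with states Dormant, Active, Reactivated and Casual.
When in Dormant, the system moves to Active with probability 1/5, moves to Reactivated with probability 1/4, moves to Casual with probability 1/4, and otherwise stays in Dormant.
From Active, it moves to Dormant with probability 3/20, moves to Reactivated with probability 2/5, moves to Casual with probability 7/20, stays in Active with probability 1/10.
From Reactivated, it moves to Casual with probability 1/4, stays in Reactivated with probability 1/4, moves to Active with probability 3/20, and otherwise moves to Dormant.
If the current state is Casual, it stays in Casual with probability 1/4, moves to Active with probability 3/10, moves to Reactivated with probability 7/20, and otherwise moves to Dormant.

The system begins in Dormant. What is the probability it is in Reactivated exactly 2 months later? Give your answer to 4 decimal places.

0.3050

Propagate the distribution vector 2 months from Dormant.
After 0 months: (1.0000, 0.0000, 0.0000, 0.0000)
After 1 month: (0.3000, 0.2000, 0.2500, 0.2500)
After 2 months: (0.2325, 0.1925, 0.3050, 0.2700)
P(in Reactivated after 2 months) = 0.3050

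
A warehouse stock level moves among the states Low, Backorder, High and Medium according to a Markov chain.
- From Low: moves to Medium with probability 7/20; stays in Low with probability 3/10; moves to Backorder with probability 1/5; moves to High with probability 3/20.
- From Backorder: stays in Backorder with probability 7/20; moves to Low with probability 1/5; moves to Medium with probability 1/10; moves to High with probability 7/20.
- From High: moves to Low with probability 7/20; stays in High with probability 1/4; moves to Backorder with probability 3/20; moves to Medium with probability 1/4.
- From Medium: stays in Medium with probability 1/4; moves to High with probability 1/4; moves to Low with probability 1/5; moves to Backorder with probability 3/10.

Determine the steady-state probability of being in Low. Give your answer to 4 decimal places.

0.2636

Let the stationary distribution be π with π = πP and π_1 + π_2 + π_3 + π_4 = 1.
π_1 = 0.3·π_1 + 0.2·π_2 + 0.35·π_3 + 0.2·π_4
π_2 = 0.2·π_1 + 0.35·π_2 + 0.15·π_3 + 0.3·π_4
π_3 = 0.15·π_1 + 0.35·π_2 + 0.25·π_3 + 0.25·π_4
Solving with the normalization constraint gives π = (0.2636, 0.2488, 0.2485, 0.2390).
So the stationary probability of Low is 0.2636.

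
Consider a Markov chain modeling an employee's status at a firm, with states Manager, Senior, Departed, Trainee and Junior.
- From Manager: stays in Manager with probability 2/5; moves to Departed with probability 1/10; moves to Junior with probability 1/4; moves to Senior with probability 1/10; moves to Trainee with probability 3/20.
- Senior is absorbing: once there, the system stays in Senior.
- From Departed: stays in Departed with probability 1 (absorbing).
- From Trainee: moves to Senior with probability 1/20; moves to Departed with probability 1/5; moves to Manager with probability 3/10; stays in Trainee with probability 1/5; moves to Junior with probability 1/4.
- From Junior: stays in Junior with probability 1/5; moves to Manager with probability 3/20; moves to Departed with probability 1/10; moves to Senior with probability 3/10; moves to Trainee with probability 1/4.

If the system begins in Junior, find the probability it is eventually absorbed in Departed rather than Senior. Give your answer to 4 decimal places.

0.3807

Let h(s) be the probability of absorption at Departed starting from transient state s. Then h(Departed) = 1 and h(Senior) = 0. By first-step analysis:
h(Manager) = 0.4·h(Manager) + 0.1·0 + 0.1·1 + 0.15·h(Trainee) + 0.25·h(Junior)
h(Trainee) = 0.3·h(Manager) + 0.05·0 + 0.2·1 + 0.2·h(Trainee) + 0.25·h(Junior)
h(Junior) = 0.15·h(Manager) + 0.3·0 + 0.1·1 + 0.25·h(Trainee) + 0.2·h(Junior)
Solving: h(Manager) = 0.4607, h(Trainee) = 0.5417, h(Junior) = 0.3807.
Starting from Junior, the probability is 0.3807.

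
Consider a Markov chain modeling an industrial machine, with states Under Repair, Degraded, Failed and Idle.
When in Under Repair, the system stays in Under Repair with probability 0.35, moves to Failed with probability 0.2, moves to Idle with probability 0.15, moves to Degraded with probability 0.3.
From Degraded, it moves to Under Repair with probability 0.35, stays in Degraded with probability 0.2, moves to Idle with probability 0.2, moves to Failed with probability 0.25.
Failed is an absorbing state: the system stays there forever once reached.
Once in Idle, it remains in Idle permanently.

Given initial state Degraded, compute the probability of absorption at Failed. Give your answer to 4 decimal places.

0.5602

Let h(s) be the probability of absorption at Failed starting from transient state s. Then h(Failed) = 1 and h(Idle) = 0. By first-step analysis:
h(Under Repair) = 0.35·h(Under Repair) + 0.3·h(Degraded) + 0.2·1 + 0.15·0
h(Degraded) = 0.35·h(Under Repair) + 0.2·h(Degraded) + 0.25·1 + 0.2·0
Solving: h(Under Repair) = 0.5663, h(Degraded) = 0.5602.
Starting from Degraded, the probability is 0.5602.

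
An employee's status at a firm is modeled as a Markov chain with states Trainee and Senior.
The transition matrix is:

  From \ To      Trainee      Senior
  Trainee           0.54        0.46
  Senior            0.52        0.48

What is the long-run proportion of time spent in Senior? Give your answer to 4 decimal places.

0.4694

Let the stationary distribution be π with π = πP and π_1 + π_2 = 1.
π_1 = 0.54·π_1 + 0.52·π_2
Solving with the normalization constraint gives π = (0.5306, 0.4694).
So the stationary probability of Senior is 0.4694.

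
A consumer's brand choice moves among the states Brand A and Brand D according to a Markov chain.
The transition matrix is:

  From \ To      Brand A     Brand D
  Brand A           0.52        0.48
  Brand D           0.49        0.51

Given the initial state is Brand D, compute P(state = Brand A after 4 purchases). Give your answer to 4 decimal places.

Propagate the distribution vector 4 purchases from Brand D.
After 0 purchases: (0.0000, 1.0000)
After 1 purchase: (0.4900, 0.5100)
After 2 purchases: (0.5047, 0.4953)
After 3 purchases: (0.5051, 0.4949)
After 4 purchases: (0.5052, 0.4948)
P(in Brand A after 4 purchases) = 0.5052

0.5052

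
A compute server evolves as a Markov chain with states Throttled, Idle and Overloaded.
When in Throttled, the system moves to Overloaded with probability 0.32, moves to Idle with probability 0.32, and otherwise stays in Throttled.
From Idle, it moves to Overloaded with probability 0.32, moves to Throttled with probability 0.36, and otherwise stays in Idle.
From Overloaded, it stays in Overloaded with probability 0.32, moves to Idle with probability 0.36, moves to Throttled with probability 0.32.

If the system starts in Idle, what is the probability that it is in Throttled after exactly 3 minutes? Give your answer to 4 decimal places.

Propagate the distribution vector 3 minutes from Idle.
After 0 minutes: (0.0000, 1.0000, 0.0000)
After 1 minute: (0.3600, 0.3200, 0.3200)
After 2 minutes: (0.3472, 0.3328, 0.3200)
After 3 minutes: (0.3472, 0.3328, 0.3200)
P(in Throttled after 3 minutes) = 0.3472

0.3472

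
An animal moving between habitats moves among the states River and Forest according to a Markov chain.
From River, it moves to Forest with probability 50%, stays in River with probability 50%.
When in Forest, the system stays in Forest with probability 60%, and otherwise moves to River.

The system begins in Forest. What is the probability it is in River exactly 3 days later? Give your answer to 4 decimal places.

Propagate the distribution vector 3 days from Forest.
After 0 days: (0.0000, 1.0000)
After 1 day: (0.4000, 0.6000)
After 2 days: (0.4400, 0.5600)
After 3 days: (0.4440, 0.5560)
P(in River after 3 days) = 0.4440

0.4440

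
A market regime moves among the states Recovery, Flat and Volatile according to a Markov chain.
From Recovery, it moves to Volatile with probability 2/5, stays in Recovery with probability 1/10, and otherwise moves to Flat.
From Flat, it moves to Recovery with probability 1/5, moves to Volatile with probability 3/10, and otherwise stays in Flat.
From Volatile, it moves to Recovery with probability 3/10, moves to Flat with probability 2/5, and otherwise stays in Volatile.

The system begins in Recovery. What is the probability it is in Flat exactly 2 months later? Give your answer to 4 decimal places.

Sum over the intermediate state after 1 month:
P = P(Recovery→Recovery)·P(Recovery→Flat) + P(Recovery→Flat)·P(Flat→Flat) + P(Recovery→Volatile)·P(Volatile→Flat)
  = 0.1×0.5 + 0.5×0.5 + 0.4×0.4
  = 0.0500 + 0.2500 + 0.1600 = 0.4600

0.4600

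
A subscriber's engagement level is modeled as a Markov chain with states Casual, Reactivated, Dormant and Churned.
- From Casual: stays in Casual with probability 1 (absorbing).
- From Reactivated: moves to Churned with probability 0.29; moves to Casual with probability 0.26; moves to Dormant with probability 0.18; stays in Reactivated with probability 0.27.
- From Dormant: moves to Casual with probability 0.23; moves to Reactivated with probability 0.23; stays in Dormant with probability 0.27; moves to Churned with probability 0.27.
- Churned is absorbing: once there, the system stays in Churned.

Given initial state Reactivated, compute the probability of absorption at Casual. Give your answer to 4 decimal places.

Let h(s) be the probability of absorption at Casual starting from transient state s. Then h(Casual) = 1 and h(Churned) = 0. By first-step analysis:
h(Reactivated) = 0.26·1 + 0.27·h(Reactivated) + 0.18·h(Dormant) + 0.29·0
h(Dormant) = 0.23·1 + 0.23·h(Reactivated) + 0.27·h(Dormant) + 0.27·0
Solving: h(Reactivated) = 0.4704, h(Dormant) = 0.4633.
Starting from Reactivated, the probability is 0.4704.

0.4704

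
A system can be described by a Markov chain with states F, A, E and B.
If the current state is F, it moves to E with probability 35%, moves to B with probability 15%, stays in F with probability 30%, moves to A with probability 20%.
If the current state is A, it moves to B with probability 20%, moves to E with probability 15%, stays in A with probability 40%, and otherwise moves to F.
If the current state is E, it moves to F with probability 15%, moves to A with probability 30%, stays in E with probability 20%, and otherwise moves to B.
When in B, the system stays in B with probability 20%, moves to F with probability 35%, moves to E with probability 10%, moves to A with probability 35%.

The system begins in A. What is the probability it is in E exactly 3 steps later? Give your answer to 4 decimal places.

0.2029

Propagate the distribution vector 3 steps from A.
After 0 steps: (0.0000, 1.0000, 0.0000, 0.0000)
After 1 step: (0.2500, 0.4000, 0.1500, 0.2000)
After 2 steps: (0.2675, 0.3250, 0.1975, 0.2100)
After 3 steps: (0.2646, 0.3163, 0.2029, 0.2163)
P(in E after 3 steps) = 0.2029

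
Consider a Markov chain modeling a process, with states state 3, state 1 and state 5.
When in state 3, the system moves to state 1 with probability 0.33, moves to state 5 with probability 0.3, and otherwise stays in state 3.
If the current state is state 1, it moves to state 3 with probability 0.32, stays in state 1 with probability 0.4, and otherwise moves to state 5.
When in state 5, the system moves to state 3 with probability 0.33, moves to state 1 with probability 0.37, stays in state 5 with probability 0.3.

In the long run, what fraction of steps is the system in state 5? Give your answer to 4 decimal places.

0.2927

Let the stationary distribution be π with π = πP and π_1 + π_2 + π_3 = 1.
π_1 = 0.37·π_1 + 0.32·π_2 + 0.33·π_3
π_2 = 0.33·π_1 + 0.4·π_2 + 0.37·π_3
Solving with the normalization constraint gives π = (0.3399, 0.3674, 0.2927).
So the stationary probability of state 5 is 0.2927.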